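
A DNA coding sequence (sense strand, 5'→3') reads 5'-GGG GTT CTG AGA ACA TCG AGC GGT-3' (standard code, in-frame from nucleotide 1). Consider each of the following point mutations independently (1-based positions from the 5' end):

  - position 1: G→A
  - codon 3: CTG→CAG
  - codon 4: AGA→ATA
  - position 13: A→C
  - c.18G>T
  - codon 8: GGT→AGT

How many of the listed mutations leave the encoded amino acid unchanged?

Codon 1: GGG (Gly) → AGG (Arg) — missense.
Codon 3: CTG (Leu) → CAG (Gln) — missense.
Codon 4: AGA (Arg) → ATA (Ile) — missense.
Codon 5: ACA (Thr) → CCA (Pro) — missense.
Codon 6: TCG (Ser) → TCT (Ser) — synonymous.
Codon 8: GGT (Gly) → AGT (Ser) — missense.
Synonymous: 1 of 6.

1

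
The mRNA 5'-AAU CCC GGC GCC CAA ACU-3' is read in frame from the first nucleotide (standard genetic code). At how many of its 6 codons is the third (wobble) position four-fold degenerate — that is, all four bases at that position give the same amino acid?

4

Codon 1 AAU (Asn): third position 2-fold.
Codon 2 CCC (Pro): third position 4-fold.
Codon 3 GGC (Gly): third position 4-fold.
Codon 4 GCC (Ala): third position 4-fold.
Codon 5 CAA (Gln): third position 2-fold.
Codon 6 ACU (Thr): third position 4-fold.
Four-fold degenerate third positions: 4.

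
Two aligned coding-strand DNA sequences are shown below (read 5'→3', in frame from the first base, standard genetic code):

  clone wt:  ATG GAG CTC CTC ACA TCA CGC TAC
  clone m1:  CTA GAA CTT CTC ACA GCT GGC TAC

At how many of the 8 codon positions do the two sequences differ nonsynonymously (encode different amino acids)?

3

Codon 1: ATG Met / CTA Leu — nonsynonymous.
Codon 2: GAG Glu / GAA Glu — synonymous.
Codon 3: CTC Leu / CTT Leu — synonymous.
Codon 4: CTC Leu / CTC Leu — identical.
Codon 5: ACA Thr / ACA Thr — identical.
Codon 6: TCA Ser / GCT Ala — nonsynonymous.
Codon 7: CGC Arg / GGC Gly — nonsynonymous.
Codon 8: TAC Tyr / TAC Tyr — identical.
Nonsynonymous differences: 3.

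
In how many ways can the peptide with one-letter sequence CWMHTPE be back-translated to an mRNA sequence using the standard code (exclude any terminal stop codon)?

128

Cys: 2 codons.
Trp: 1 codon.
Met: 1 codon.
His: 2 codons.
Thr: 4 codons.
Pro: 4 codons.
Glu: 2 codons.
2 × 1 × 1 × 2 × 4 × 4 × 2 = 128.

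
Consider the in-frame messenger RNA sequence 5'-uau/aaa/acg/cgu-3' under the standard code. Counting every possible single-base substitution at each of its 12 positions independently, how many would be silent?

8

Codon 1 (UAU, Tyr): 1 synonymous substitution.
Codon 2 (AAA, Lys): 1 synonymous substitution.
Codon 3 (ACG, Thr): 3 synonymous substitutions.
Codon 4 (CGU, Arg): 3 synonymous substitutions.
Total: 1 + 1 + 3 + 3 = 8.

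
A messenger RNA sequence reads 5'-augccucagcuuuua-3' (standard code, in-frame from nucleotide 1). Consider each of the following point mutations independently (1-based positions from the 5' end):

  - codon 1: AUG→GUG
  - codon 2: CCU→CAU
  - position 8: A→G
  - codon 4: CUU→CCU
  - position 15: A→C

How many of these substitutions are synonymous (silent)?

Codon 1: AUG (Met) → GUG (Val) — missense.
Codon 2: CCU (Pro) → CAU (His) — missense.
Codon 3: CAG (Gln) → CGG (Arg) — missense.
Codon 4: CUU (Leu) → CCU (Pro) — missense.
Codon 5: UUA (Leu) → UUC (Phe) — missense.
Synonymous: 0 of 5.

0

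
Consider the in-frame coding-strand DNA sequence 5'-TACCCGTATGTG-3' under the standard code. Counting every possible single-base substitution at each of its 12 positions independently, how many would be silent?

Codon 1 (TAC, Tyr): 1 synonymous substitution.
Codon 2 (CCG, Pro): 3 synonymous substitutions.
Codon 3 (TAT, Tyr): 1 synonymous substitution.
Codon 4 (GTG, Val): 3 synonymous substitutions.
Total: 1 + 3 + 1 + 3 = 8.

8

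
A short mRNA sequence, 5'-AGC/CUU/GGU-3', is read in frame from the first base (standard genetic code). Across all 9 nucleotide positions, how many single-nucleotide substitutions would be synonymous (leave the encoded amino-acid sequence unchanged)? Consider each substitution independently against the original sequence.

Codon 1 (AGC, Ser): 1 synonymous substitution.
Codon 2 (CUU, Leu): 3 synonymous substitutions.
Codon 3 (GGU, Gly): 3 synonymous substitutions.
Total: 1 + 3 + 3 = 7.

7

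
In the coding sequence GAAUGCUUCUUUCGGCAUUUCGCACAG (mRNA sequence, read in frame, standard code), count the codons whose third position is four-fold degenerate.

2

Codon 1 GAA (Glu): third position 2-fold.
Codon 2 UGC (Cys): third position 2-fold.
Codon 3 UUC (Phe): third position 2-fold.
Codon 4 UUU (Phe): third position 2-fold.
Codon 5 CGG (Arg): third position 4-fold.
Codon 6 CAU (His): third position 2-fold.
Codon 7 UUC (Phe): third position 2-fold.
Codon 8 GCA (Ala): third position 4-fold.
Codon 9 CAG (Gln): third position 2-fold.
Four-fold degenerate third positions: 2.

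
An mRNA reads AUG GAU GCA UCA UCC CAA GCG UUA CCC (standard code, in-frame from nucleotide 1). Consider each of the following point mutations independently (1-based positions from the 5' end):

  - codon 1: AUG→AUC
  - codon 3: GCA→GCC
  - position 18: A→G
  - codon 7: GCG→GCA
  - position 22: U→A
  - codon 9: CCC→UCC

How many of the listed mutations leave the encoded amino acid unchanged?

3

Codon 1: AUG (Met) → AUC (Ile) — missense.
Codon 3: GCA (Ala) → GCC (Ala) — synonymous.
Codon 6: CAA (Gln) → CAG (Gln) — synonymous.
Codon 7: GCG (Ala) → GCA (Ala) — synonymous.
Codon 8: UUA (Leu) → AUA (Ile) — missense.
Codon 9: CCC (Pro) → UCC (Ser) — missense.
Synonymous: 3 of 6.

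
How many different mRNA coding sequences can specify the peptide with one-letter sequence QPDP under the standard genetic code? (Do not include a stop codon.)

64

Gln: 2 codons.
Pro: 4 codons.
Asp: 2 codons.
Pro: 4 codons.
2 × 4 × 2 × 4 = 64.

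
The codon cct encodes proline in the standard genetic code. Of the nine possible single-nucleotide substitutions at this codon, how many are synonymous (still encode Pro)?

Position 1: none → 0 synonymous.
Position 2: none → 0 synonymous.
Position 3: CCC, CCA, CCG → 3 synonymous.
Total: 0 + 0 + 3 = 3.

3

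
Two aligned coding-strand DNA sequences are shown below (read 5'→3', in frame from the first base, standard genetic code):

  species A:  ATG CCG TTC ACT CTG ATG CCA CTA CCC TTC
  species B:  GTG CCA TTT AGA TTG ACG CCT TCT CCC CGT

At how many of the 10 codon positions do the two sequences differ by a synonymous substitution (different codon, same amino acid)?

4

Codon 1: ATG Met / GTG Val — nonsynonymous.
Codon 2: CCG Pro / CCA Pro — synonymous.
Codon 3: TTC Phe / TTT Phe — synonymous.
Codon 4: ACT Thr / AGA Arg — nonsynonymous.
Codon 5: CTG Leu / TTG Leu — synonymous.
Codon 6: ATG Met / ACG Thr — nonsynonymous.
Codon 7: CCA Pro / CCT Pro — synonymous.
Codon 8: CTA Leu / TCT Ser — nonsynonymous.
Codon 9: CCC Pro / CCC Pro — identical.
Codon 10: TTC Phe / CGT Arg — nonsynonymous.
Synonymous differences: 4.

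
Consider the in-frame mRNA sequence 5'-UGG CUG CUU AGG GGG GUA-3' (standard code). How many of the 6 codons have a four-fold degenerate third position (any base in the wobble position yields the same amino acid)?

Codon 1 UGG (Trp): third position 1-fold.
Codon 2 CUG (Leu): third position 4-fold.
Codon 3 CUU (Leu): third position 4-fold.
Codon 4 AGG (Arg): third position 2-fold.
Codon 5 GGG (Gly): third position 4-fold.
Codon 6 GUA (Val): third position 4-fold.
Four-fold degenerate third positions: 4.

4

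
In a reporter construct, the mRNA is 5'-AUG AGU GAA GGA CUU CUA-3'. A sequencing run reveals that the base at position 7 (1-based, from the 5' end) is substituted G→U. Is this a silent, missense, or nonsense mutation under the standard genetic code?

nonsense

Position 7 falls in codon 3: GAA → Glu.
After the substitution the codon is UAA → Stop.
The new codon is a stop codon, so this is a nonsense mutation.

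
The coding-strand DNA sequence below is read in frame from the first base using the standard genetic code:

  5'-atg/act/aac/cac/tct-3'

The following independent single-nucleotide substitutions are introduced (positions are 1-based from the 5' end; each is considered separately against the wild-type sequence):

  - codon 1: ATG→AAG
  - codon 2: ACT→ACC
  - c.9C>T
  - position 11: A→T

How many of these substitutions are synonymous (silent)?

Codon 1: ATG (Met) → AAG (Lys) — missense.
Codon 2: ACT (Thr) → ACC (Thr) — synonymous.
Codon 3: AAC (Asn) → AAT (Asn) — synonymous.
Codon 4: CAC (His) → CTC (Leu) — missense.
Synonymous: 2 of 4.

2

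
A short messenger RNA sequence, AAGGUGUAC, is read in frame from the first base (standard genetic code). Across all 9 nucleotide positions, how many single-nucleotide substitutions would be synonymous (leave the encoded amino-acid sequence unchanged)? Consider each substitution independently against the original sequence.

5

Codon 1 (AAG, Lys): 1 synonymous substitution.
Codon 2 (GUG, Val): 3 synonymous substitutions.
Codon 3 (UAC, Tyr): 1 synonymous substitution.
Total: 1 + 3 + 1 = 5.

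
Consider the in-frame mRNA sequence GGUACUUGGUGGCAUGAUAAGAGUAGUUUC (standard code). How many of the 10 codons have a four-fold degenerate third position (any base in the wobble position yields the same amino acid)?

Codon 1 GGU (Gly): third position 4-fold.
Codon 2 ACU (Thr): third position 4-fold.
Codon 3 UGG (Trp): third position 1-fold.
Codon 4 UGG (Trp): third position 1-fold.
Codon 5 CAU (His): third position 2-fold.
Codon 6 GAU (Asp): third position 2-fold.
Codon 7 AAG (Lys): third position 2-fold.
Codon 8 AGU (Ser): third position 2-fold.
Codon 9 AGU (Ser): third position 2-fold.
Codon 10 UUC (Phe): third position 2-fold.
Four-fold degenerate third positions: 2.

2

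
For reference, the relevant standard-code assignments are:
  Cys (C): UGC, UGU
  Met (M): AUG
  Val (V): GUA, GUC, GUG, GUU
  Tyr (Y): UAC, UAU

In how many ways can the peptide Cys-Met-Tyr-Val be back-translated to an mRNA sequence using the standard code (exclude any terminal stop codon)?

16

Cys: 2 codons.
Met: 1 codon.
Tyr: 2 codons.
Val: 4 codons.
2 × 1 × 2 × 4 = 16.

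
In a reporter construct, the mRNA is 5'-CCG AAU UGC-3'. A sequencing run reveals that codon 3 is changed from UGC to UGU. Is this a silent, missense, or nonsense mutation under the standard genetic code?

Position 9 falls in codon 3: UGC → Cys.
After the substitution the codon is UGU → Cys.
Both encode Cys, so the change is synonymous.

silent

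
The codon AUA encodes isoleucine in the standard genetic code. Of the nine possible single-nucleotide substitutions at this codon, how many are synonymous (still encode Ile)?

Position 1: none → 0 synonymous.
Position 2: none → 0 synonymous.
Position 3: AUU, AUC → 2 synonymous.
Total: 0 + 0 + 2 = 2.

2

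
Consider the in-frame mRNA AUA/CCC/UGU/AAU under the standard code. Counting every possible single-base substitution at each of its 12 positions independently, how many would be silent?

7

Codon 1 (AUA, Ile): 2 synonymous substitutions.
Codon 2 (CCC, Pro): 3 synonymous substitutions.
Codon 3 (UGU, Cys): 1 synonymous substitution.
Codon 4 (AAU, Asn): 1 synonymous substitution.
Total: 2 + 3 + 1 + 1 = 7.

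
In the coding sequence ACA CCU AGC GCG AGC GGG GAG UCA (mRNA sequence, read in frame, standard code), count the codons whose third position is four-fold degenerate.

5

Codon 1 ACA (Thr): third position 4-fold.
Codon 2 CCU (Pro): third position 4-fold.
Codon 3 AGC (Ser): third position 2-fold.
Codon 4 GCG (Ala): third position 4-fold.
Codon 5 AGC (Ser): third position 2-fold.
Codon 6 GGG (Gly): third position 4-fold.
Codon 7 GAG (Glu): third position 2-fold.
Codon 8 UCA (Ser): third position 4-fold.
Four-fold degenerate third positions: 5.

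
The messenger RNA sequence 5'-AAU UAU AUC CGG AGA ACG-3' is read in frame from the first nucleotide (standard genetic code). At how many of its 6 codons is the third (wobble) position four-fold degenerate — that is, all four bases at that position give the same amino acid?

2

Codon 1 AAU (Asn): third position 2-fold.
Codon 2 UAU (Tyr): third position 2-fold.
Codon 3 AUC (Ile): third position 3-fold.
Codon 4 CGG (Arg): third position 4-fold.
Codon 5 AGA (Arg): third position 2-fold.
Codon 6 ACG (Thr): third position 4-fold.
Four-fold degenerate third positions: 2.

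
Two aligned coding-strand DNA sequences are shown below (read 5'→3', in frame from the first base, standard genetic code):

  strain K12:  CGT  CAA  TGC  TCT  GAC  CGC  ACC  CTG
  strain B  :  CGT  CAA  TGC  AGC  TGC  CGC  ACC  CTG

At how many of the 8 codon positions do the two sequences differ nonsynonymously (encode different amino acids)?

Codon 1: CGT Arg / CGT Arg — identical.
Codon 2: CAA Gln / CAA Gln — identical.
Codon 3: TGC Cys / TGC Cys — identical.
Codon 4: TCT Ser / AGC Ser — synonymous.
Codon 5: GAC Asp / TGC Cys — nonsynonymous.
Codon 6: CGC Arg / CGC Arg — identical.
Codon 7: ACC Thr / ACC Thr — identical.
Codon 8: CTG Leu / CTG Leu — identical.
Nonsynonymous differences: 1.

1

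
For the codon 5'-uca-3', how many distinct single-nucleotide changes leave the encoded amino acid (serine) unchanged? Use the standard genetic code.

3

Position 1: none → 0 synonymous.
Position 2: none → 0 synonymous.
Position 3: UCU, UCC, UCG → 3 synonymous.
Total: 0 + 0 + 3 = 3.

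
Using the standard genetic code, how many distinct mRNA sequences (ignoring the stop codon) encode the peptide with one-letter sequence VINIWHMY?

288

Val: 4 codons.
Ile: 3 codons.
Asn: 2 codons.
Ile: 3 codons.
Trp: 1 codon.
His: 2 codons.
Met: 1 codon.
Tyr: 2 codons.
4 × 3 × 2 × 3 × 1 × 2 × 1 × 2 = 288.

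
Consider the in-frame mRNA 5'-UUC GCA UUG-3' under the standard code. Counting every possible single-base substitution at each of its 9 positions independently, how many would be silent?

Codon 1 (UUC, Phe): 1 synonymous substitution.
Codon 2 (GCA, Ala): 3 synonymous substitutions.
Codon 3 (UUG, Leu): 2 synonymous substitutions.
Total: 1 + 3 + 2 = 6.

6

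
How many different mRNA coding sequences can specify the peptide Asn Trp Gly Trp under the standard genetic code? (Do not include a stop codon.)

Asn: 2 codons.
Trp: 1 codon.
Gly: 4 codons.
Trp: 1 codon.
2 × 1 × 4 × 1 = 8.

8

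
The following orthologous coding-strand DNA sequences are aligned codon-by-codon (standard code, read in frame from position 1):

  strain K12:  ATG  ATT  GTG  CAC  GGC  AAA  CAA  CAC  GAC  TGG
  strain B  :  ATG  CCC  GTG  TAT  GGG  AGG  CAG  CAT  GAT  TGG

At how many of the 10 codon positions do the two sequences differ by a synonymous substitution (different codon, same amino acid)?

4

Codon 1: ATG Met / ATG Met — identical.
Codon 2: ATT Ile / CCC Pro — nonsynonymous.
Codon 3: GTG Val / GTG Val — identical.
Codon 4: CAC His / TAT Tyr — nonsynonymous.
Codon 5: GGC Gly / GGG Gly — synonymous.
Codon 6: AAA Lys / AGG Arg — nonsynonymous.
Codon 7: CAA Gln / CAG Gln — synonymous.
Codon 8: CAC His / CAT His — synonymous.
Codon 9: GAC Asp / GAT Asp — synonymous.
Codon 10: TGG Trp / TGG Trp — identical.
Synonymous differences: 4.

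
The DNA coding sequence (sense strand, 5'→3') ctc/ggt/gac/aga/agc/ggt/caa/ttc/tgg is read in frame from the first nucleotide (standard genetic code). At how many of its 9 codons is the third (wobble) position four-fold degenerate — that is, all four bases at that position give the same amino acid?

3

Codon 1 CTC (Leu): third position 4-fold.
Codon 2 GGT (Gly): third position 4-fold.
Codon 3 GAC (Asp): third position 2-fold.
Codon 4 AGA (Arg): third position 2-fold.
Codon 5 AGC (Ser): third position 2-fold.
Codon 6 GGT (Gly): third position 4-fold.
Codon 7 CAA (Gln): third position 2-fold.
Codon 8 TTC (Phe): third position 2-fold.
Codon 9 TGG (Trp): third position 1-fold.
Four-fold degenerate third positions: 3.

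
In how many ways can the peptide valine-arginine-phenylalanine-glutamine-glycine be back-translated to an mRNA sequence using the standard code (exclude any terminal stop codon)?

Val: 4 codons.
Arg: 6 codons.
Phe: 2 codons.
Gln: 2 codons.
Gly: 4 codons.
4 × 6 × 2 × 2 × 4 = 384.

384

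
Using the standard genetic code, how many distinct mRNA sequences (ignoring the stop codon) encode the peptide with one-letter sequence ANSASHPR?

Ala: 4 codons.
Asn: 2 codons.
Ser: 6 codons.
Ala: 4 codons.
Ser: 6 codons.
His: 2 codons.
Pro: 4 codons.
Arg: 6 codons.
4 × 2 × 6 × 4 × 6 × 2 × 4 × 6 = 55296.

55296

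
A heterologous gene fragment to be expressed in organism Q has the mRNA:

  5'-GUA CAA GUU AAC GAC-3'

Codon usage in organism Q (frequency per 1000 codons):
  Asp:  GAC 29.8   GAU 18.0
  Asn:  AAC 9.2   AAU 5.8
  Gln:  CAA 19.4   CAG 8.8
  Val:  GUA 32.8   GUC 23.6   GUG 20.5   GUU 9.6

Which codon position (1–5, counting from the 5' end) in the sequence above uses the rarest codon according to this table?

4

Codon 1 GUA (Val): 32.8 per 1000.
Codon 2 CAA (Gln): 19.4 per 1000.
Codon 3 GUU (Val): 9.6 per 1000.
Codon 4 AAC (Asn): 9.2 per 1000.
Codon 5 GAC (Asp): 29.8 per 1000.
Lowest frequency is 9.2 at codon 4.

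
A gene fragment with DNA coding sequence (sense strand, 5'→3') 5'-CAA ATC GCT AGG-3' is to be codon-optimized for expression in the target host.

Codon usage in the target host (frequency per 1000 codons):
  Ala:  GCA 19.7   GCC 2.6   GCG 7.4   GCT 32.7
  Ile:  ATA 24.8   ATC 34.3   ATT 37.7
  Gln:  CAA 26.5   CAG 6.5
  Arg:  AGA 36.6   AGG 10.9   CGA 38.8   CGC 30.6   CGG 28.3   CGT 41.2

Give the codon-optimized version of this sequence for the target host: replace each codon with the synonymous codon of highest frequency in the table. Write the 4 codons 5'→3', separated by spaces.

CAA ATT GCT CGT

Codon 1 (Gln): best is CAA at 26.5.
Codon 2 (Ile): best is ATT at 37.7.
Codon 3 (Ala): best is GCT at 32.7.
Codon 4 (Arg): best is CGT at 41.2.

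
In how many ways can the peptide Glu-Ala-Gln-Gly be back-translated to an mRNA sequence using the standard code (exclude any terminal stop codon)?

64

Glu: 2 codons.
Ala: 4 codons.
Gln: 2 codons.
Gly: 4 codons.
2 × 4 × 2 × 4 = 64.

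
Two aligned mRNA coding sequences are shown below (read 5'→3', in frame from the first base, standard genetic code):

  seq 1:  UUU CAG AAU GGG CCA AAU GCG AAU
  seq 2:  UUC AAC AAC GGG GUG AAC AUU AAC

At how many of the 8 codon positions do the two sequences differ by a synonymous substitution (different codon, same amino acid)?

4

Codon 1: UUU Phe / UUC Phe — synonymous.
Codon 2: CAG Gln / AAC Asn — nonsynonymous.
Codon 3: AAU Asn / AAC Asn — synonymous.
Codon 4: GGG Gly / GGG Gly — identical.
Codon 5: CCA Pro / GUG Val — nonsynonymous.
Codon 6: AAU Asn / AAC Asn — synonymous.
Codon 7: GCG Ala / AUU Ile — nonsynonymous.
Codon 8: AAU Asn / AAC Asn — synonymous.
Synonymous differences: 4.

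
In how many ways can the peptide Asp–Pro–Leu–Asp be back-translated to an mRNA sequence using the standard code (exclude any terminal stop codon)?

Asp: 2 codons.
Pro: 4 codons.
Leu: 6 codons.
Asp: 2 codons.
2 × 4 × 6 × 2 = 96.

96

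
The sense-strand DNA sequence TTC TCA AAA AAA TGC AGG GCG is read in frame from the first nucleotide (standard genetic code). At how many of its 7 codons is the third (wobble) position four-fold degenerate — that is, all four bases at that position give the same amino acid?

Codon 1 TTC (Phe): third position 2-fold.
Codon 2 TCA (Ser): third position 4-fold.
Codon 3 AAA (Lys): third position 2-fold.
Codon 4 AAA (Lys): third position 2-fold.
Codon 5 TGC (Cys): third position 2-fold.
Codon 6 AGG (Arg): third position 2-fold.
Codon 7 GCG (Ala): third position 4-fold.
Four-fold degenerate third positions: 2.

2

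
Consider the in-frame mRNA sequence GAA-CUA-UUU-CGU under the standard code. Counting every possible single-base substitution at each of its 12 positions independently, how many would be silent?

9

Codon 1 (GAA, Glu): 1 synonymous substitution.
Codon 2 (CUA, Leu): 4 synonymous substitutions.
Codon 3 (UUU, Phe): 1 synonymous substitution.
Codon 4 (CGU, Arg): 3 synonymous substitutions.
Total: 1 + 4 + 1 + 3 = 9.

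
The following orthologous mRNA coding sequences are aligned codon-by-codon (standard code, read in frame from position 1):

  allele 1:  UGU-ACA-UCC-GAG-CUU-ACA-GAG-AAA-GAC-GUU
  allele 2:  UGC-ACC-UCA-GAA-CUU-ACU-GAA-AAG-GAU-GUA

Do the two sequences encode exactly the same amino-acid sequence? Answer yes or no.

Codon 1: UGU Cys / UGC Cys — synonymous.
Codon 2: ACA Thr / ACC Thr — synonymous.
Codon 3: UCC Ser / UCA Ser — synonymous.
Codon 4: GAG Glu / GAA Glu — synonymous.
Codon 5: CUU Leu / CUU Leu — identical.
Codon 6: ACA Thr / ACU Thr — synonymous.
Codon 7: GAG Glu / GAA Glu — synonymous.
Codon 8: AAA Lys / AAG Lys — synonymous.
Codon 9: GAC Asp / GAU Asp — synonymous.
Codon 10: GUU Val / GUA Val — synonymous.
Nonsynonymous differences: 0 → same protein.

yes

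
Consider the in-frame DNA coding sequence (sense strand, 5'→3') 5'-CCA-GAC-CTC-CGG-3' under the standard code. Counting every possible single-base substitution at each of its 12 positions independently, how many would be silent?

11

Codon 1 (CCA, Pro): 3 synonymous substitutions.
Codon 2 (GAC, Asp): 1 synonymous substitution.
Codon 3 (CTC, Leu): 3 synonymous substitutions.
Codon 4 (CGG, Arg): 4 synonymous substitutions.
Total: 3 + 1 + 3 + 4 = 11.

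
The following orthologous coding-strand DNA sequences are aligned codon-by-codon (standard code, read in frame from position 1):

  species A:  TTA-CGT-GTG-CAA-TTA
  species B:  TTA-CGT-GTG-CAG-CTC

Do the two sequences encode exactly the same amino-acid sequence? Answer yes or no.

Codon 1: TTA Leu / TTA Leu — identical.
Codon 2: CGT Arg / CGT Arg — identical.
Codon 3: GTG Val / GTG Val — identical.
Codon 4: CAA Gln / CAG Gln — synonymous.
Codon 5: TTA Leu / CTC Leu — synonymous.
Nonsynonymous differences: 0 → same protein.

yes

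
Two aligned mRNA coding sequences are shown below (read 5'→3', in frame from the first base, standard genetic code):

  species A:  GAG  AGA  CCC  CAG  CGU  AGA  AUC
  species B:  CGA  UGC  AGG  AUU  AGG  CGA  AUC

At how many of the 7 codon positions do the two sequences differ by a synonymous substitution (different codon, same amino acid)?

2

Codon 1: GAG Glu / CGA Arg — nonsynonymous.
Codon 2: AGA Arg / UGC Cys — nonsynonymous.
Codon 3: CCC Pro / AGG Arg — nonsynonymous.
Codon 4: CAG Gln / AUU Ile — nonsynonymous.
Codon 5: CGU Arg / AGG Arg — synonymous.
Codon 6: AGA Arg / CGA Arg — synonymous.
Codon 7: AUC Ile / AUC Ile — identical.
Synonymous differences: 2.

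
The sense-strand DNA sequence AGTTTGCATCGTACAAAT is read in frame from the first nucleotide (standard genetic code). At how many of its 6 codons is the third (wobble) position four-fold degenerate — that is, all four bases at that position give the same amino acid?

2

Codon 1 AGT (Ser): third position 2-fold.
Codon 2 TTG (Leu): third position 2-fold.
Codon 3 CAT (His): third position 2-fold.
Codon 4 CGT (Arg): third position 4-fold.
Codon 5 ACA (Thr): third position 4-fold.
Codon 6 AAT (Asn): third position 2-fold.
Four-fold degenerate third positions: 2.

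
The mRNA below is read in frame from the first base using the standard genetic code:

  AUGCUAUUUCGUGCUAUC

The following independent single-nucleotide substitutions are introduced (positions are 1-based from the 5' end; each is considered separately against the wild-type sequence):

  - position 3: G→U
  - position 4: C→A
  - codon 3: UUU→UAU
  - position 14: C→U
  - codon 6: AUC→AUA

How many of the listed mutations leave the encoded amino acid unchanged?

Codon 1: AUG (Met) → AUU (Ile) — missense.
Codon 2: CUA (Leu) → AUA (Ile) — missense.
Codon 3: UUU (Phe) → UAU (Tyr) — missense.
Codon 5: GCU (Ala) → GUU (Val) — missense.
Codon 6: AUC (Ile) → AUA (Ile) — synonymous.
Synonymous: 1 of 5.

1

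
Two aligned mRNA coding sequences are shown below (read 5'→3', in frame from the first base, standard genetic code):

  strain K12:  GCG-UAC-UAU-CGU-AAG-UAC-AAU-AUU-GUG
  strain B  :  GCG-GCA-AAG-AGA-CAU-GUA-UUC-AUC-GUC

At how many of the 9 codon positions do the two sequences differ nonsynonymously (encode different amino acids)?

Codon 1: GCG Ala / GCG Ala — identical.
Codon 2: UAC Tyr / GCA Ala — nonsynonymous.
Codon 3: UAU Tyr / AAG Lys — nonsynonymous.
Codon 4: CGU Arg / AGA Arg — synonymous.
Codon 5: AAG Lys / CAU His — nonsynonymous.
Codon 6: UAC Tyr / GUA Val — nonsynonymous.
Codon 7: AAU Asn / UUC Phe — nonsynonymous.
Codon 8: AUU Ile / AUC Ile — synonymous.
Codon 9: GUG Val / GUC Val — synonymous.
Nonsynonymous differences: 5.

5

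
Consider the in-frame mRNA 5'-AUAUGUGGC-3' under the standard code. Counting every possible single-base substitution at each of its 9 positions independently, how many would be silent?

Codon 1 (AUA, Ile): 2 synonymous substitutions.
Codon 2 (UGU, Cys): 1 synonymous substitution.
Codon 3 (GGC, Gly): 3 synonymous substitutions.
Total: 2 + 1 + 3 = 6.

6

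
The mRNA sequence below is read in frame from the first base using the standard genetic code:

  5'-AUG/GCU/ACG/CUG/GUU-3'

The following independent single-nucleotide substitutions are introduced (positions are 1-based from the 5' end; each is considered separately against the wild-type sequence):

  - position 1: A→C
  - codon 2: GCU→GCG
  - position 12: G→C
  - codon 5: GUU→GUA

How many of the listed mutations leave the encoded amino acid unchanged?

Codon 1: AUG (Met) → CUG (Leu) — missense.
Codon 2: GCU (Ala) → GCG (Ala) — synonymous.
Codon 4: CUG (Leu) → CUC (Leu) — synonymous.
Codon 5: GUU (Val) → GUA (Val) — synonymous.
Synonymous: 3 of 4.

3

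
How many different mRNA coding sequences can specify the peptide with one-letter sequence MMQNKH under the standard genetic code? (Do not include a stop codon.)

16

Met: 1 codon.
Met: 1 codon.
Gln: 2 codons.
Asn: 2 codons.
Lys: 2 codons.
His: 2 codons.
1 × 1 × 2 × 2 × 2 × 2 = 16.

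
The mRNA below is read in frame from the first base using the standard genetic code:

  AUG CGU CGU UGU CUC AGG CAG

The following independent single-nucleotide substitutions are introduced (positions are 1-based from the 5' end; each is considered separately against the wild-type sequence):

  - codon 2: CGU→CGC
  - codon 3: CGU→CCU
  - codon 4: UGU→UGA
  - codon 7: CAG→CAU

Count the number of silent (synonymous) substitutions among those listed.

1

Codon 2: CGU (Arg) → CGC (Arg) — synonymous.
Codon 3: CGU (Arg) → CCU (Pro) — missense.
Codon 4: UGU (Cys) → UGA (Stop) — nonsense.
Codon 7: CAG (Gln) → CAU (His) — missense.
Synonymous: 1 of 4.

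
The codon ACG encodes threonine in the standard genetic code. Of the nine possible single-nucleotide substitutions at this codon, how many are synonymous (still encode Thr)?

3

Position 1: none → 0 synonymous.
Position 2: none → 0 synonymous.
Position 3: ACU, ACC, ACA → 3 synonymous.
Total: 0 + 0 + 3 = 3.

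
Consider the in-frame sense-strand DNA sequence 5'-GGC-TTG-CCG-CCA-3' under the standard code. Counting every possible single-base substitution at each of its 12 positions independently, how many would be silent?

Codon 1 (GGC, Gly): 3 synonymous substitutions.
Codon 2 (TTG, Leu): 2 synonymous substitutions.
Codon 3 (CCG, Pro): 3 synonymous substitutions.
Codon 4 (CCA, Pro): 3 synonymous substitutions.
Total: 3 + 2 + 3 + 3 = 11.

11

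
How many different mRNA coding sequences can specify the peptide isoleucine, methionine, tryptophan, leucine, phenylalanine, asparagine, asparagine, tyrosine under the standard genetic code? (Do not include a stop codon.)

288

Ile: 3 codons.
Met: 1 codon.
Trp: 1 codon.
Leu: 6 codons.
Phe: 2 codons.
Asn: 2 codons.
Asn: 2 codons.
Tyr: 2 codons.
3 × 1 × 1 × 6 × 2 × 2 × 2 × 2 = 288.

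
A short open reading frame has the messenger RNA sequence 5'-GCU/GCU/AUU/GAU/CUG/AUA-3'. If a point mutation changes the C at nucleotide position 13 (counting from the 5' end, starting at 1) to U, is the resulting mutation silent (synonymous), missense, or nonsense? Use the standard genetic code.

silent

Position 13 falls in codon 5: CUG → Leu.
After the substitution the codon is UUG → Leu.
Both encode Leu, so the change is synonymous.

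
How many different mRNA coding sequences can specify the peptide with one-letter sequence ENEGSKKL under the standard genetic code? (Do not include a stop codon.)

4608

Glu: 2 codons.
Asn: 2 codons.
Glu: 2 codons.
Gly: 4 codons.
Ser: 6 codons.
Lys: 2 codons.
Lys: 2 codons.
Leu: 6 codons.
2 × 2 × 2 × 4 × 6 × 2 × 2 × 6 = 4608.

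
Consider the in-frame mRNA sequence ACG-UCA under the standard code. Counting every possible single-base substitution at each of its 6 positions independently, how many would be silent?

6

Codon 1 (ACG, Thr): 3 synonymous substitutions.
Codon 2 (UCA, Ser): 3 synonymous substitutions.
Total: 3 + 3 = 6.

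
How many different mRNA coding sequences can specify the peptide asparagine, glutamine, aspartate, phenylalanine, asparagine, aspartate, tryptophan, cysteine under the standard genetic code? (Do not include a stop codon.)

128

Asn: 2 codons.
Gln: 2 codons.
Asp: 2 codons.
Phe: 2 codons.
Asn: 2 codons.
Asp: 2 codons.
Trp: 1 codon.
Cys: 2 codons.
2 × 2 × 2 × 2 × 2 × 2 × 1 × 2 = 128.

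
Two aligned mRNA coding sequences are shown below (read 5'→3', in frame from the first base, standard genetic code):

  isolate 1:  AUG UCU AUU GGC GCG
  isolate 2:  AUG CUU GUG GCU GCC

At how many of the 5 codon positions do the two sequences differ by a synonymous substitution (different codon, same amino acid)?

1

Codon 1: AUG Met / AUG Met — identical.
Codon 2: UCU Ser / CUU Leu — nonsynonymous.
Codon 3: AUU Ile / GUG Val — nonsynonymous.
Codon 4: GGC Gly / GCU Ala — nonsynonymous.
Codon 5: GCG Ala / GCC Ala — synonymous.
Synonymous differences: 1.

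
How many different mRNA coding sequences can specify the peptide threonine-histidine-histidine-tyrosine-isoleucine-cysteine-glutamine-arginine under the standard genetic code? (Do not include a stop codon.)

2304

Thr: 4 codons.
His: 2 codons.
His: 2 codons.
Tyr: 2 codons.
Ile: 3 codons.
Cys: 2 codons.
Gln: 2 codons.
Arg: 6 codons.
4 × 2 × 2 × 2 × 3 × 2 × 2 × 6 = 2304.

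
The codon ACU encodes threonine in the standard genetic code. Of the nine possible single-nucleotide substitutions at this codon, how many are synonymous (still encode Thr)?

Position 1: none → 0 synonymous.
Position 2: none → 0 synonymous.
Position 3: ACC, ACA, ACG → 3 synonymous.
Total: 0 + 0 + 3 = 3.

3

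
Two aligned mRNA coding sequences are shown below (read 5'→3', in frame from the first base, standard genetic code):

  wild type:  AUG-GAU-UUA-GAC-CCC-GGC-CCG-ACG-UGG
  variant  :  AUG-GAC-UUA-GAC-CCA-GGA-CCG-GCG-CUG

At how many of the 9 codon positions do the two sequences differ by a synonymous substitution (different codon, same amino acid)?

Codon 1: AUG Met / AUG Met — identical.
Codon 2: GAU Asp / GAC Asp — synonymous.
Codon 3: UUA Leu / UUA Leu — identical.
Codon 4: GAC Asp / GAC Asp — identical.
Codon 5: CCC Pro / CCA Pro — synonymous.
Codon 6: GGC Gly / GGA Gly — synonymous.
Codon 7: CCG Pro / CCG Pro — identical.
Codon 8: ACG Thr / GCG Ala — nonsynonymous.
Codon 9: UGG Trp / CUG Leu — nonsynonymous.
Synonymous differences: 3.

3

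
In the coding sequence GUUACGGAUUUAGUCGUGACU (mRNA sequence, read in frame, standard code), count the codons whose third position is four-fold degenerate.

Codon 1 GUU (Val): third position 4-fold.
Codon 2 ACG (Thr): third position 4-fold.
Codon 3 GAU (Asp): third position 2-fold.
Codon 4 UUA (Leu): third position 2-fold.
Codon 5 GUC (Val): third position 4-fold.
Codon 6 GUG (Val): third position 4-fold.
Codon 7 ACU (Thr): third position 4-fold.
Four-fold degenerate third positions: 5.

5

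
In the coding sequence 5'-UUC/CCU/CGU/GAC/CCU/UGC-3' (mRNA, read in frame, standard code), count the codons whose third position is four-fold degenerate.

3

Codon 1 UUC (Phe): third position 2-fold.
Codon 2 CCU (Pro): third position 4-fold.
Codon 3 CGU (Arg): third position 4-fold.
Codon 4 GAC (Asp): third position 2-fold.
Codon 5 CCU (Pro): third position 4-fold.
Codon 6 UGC (Cys): third position 2-fold.
Four-fold degenerate third positions: 3.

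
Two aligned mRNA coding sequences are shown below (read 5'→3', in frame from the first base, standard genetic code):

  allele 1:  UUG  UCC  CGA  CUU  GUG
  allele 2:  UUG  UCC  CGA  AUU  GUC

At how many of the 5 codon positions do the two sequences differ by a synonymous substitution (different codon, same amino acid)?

Codon 1: UUG Leu / UUG Leu — identical.
Codon 2: UCC Ser / UCC Ser — identical.
Codon 3: CGA Arg / CGA Arg — identical.
Codon 4: CUU Leu / AUU Ile — nonsynonymous.
Codon 5: GUG Val / GUC Val — synonymous.
Synonymous differences: 1.

1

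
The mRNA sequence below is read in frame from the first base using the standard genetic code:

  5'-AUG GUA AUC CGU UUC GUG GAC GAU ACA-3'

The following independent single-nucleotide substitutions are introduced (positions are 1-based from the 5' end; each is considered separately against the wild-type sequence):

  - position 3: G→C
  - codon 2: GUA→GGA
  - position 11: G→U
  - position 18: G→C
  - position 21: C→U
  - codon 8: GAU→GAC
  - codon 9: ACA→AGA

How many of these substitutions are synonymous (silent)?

3

Codon 1: AUG (Met) → AUC (Ile) — missense.
Codon 2: GUA (Val) → GGA (Gly) — missense.
Codon 4: CGU (Arg) → CUU (Leu) — missense.
Codon 6: GUG (Val) → GUC (Val) — synonymous.
Codon 7: GAC (Asp) → GAU (Asp) — synonymous.
Codon 8: GAU (Asp) → GAC (Asp) — synonymous.
Codon 9: ACA (Thr) → AGA (Arg) — missense.
Synonymous: 3 of 7.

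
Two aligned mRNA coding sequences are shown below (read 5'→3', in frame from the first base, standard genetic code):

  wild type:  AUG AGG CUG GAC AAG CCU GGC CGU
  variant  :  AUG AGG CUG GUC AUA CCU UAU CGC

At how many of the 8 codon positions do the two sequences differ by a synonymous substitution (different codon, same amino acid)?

1

Codon 1: AUG Met / AUG Met — identical.
Codon 2: AGG Arg / AGG Arg — identical.
Codon 3: CUG Leu / CUG Leu — identical.
Codon 4: GAC Asp / GUC Val — nonsynonymous.
Codon 5: AAG Lys / AUA Ile — nonsynonymous.
Codon 6: CCU Pro / CCU Pro — identical.
Codon 7: GGC Gly / UAU Tyr — nonsynonymous.
Codon 8: CGU Arg / CGC Arg — synonymous.
Synonymous differences: 1.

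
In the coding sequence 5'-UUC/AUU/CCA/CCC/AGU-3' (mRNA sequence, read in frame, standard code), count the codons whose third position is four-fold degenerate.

2

Codon 1 UUC (Phe): third position 2-fold.
Codon 2 AUU (Ile): third position 3-fold.
Codon 3 CCA (Pro): third position 4-fold.
Codon 4 CCC (Pro): third position 4-fold.
Codon 5 AGU (Ser): third position 2-fold.
Four-fold degenerate third positions: 2.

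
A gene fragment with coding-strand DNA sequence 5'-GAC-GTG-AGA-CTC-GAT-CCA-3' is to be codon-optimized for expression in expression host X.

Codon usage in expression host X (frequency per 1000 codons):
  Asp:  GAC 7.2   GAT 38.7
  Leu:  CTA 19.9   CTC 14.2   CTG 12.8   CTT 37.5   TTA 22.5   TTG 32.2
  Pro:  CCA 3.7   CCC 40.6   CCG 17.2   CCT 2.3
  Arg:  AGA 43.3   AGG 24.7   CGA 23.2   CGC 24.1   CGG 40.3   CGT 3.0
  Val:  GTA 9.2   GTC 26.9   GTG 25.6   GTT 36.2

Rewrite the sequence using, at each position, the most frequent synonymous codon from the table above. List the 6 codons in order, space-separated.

GAT GTT AGA CTT GAT CCC

Codon 1 (Asp): best is GAT at 38.7.
Codon 2 (Val): best is GTT at 36.2.
Codon 3 (Arg): best is AGA at 43.3.
Codon 4 (Leu): best is CTT at 37.5.
Codon 5 (Asp): best is GAT at 38.7.
Codon 6 (Pro): best is CCC at 40.6.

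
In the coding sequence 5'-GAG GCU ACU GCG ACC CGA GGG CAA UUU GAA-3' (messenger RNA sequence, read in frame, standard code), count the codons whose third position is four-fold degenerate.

Codon 1 GAG (Glu): third position 2-fold.
Codon 2 GCU (Ala): third position 4-fold.
Codon 3 ACU (Thr): third position 4-fold.
Codon 4 GCG (Ala): third position 4-fold.
Codon 5 ACC (Thr): third position 4-fold.
Codon 6 CGA (Arg): third position 4-fold.
Codon 7 GGG (Gly): third position 4-fold.
Codon 8 CAA (Gln): third position 2-fold.
Codon 9 UUU (Phe): third position 2-fold.
Codon 10 GAA (Glu): third position 2-fold.
Four-fold degenerate third positions: 6.

6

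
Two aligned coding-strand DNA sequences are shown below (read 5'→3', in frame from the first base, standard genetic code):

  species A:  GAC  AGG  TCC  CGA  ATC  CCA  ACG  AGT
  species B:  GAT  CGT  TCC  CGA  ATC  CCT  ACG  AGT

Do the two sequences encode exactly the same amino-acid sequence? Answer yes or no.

Codon 1: GAC Asp / GAT Asp — synonymous.
Codon 2: AGG Arg / CGT Arg — synonymous.
Codon 3: TCC Ser / TCC Ser — identical.
Codon 4: CGA Arg / CGA Arg — identical.
Codon 5: ATC Ile / ATC Ile — identical.
Codon 6: CCA Pro / CCT Pro — synonymous.
Codon 7: ACG Thr / ACG Thr — identical.
Codon 8: AGT Ser / AGT Ser — identical.
Nonsynonymous differences: 0 → same protein.

yes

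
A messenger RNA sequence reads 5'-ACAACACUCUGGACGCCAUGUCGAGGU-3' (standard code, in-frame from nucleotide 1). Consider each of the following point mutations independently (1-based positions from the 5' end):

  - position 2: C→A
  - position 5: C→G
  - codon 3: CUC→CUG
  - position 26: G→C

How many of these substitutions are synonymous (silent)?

Codon 1: ACA (Thr) → AAA (Lys) — missense.
Codon 2: ACA (Thr) → AGA (Arg) — missense.
Codon 3: CUC (Leu) → CUG (Leu) — synonymous.
Codon 9: GGU (Gly) → GCU (Ala) — missense.
Synonymous: 1 of 4.

1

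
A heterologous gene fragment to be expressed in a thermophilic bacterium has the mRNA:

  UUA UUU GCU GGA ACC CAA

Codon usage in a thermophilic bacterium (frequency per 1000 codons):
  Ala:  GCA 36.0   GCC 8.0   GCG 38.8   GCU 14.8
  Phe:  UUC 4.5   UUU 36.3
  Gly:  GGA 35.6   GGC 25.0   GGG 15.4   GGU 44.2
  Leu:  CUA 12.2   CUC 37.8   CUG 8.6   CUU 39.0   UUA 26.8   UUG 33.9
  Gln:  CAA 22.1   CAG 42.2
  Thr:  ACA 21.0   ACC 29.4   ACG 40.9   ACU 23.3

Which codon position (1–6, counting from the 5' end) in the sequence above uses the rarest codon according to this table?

3

Codon 1 UUA (Leu): 26.8 per 1000.
Codon 2 UUU (Phe): 36.3 per 1000.
Codon 3 GCU (Ala): 14.8 per 1000.
Codon 4 GGA (Gly): 35.6 per 1000.
Codon 5 ACC (Thr): 29.4 per 1000.
Codon 6 CAA (Gln): 22.1 per 1000.
Lowest frequency is 14.8 at codon 3.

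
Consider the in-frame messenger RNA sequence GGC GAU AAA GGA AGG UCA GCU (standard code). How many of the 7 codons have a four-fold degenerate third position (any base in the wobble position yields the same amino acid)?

Codon 1 GGC (Gly): third position 4-fold.
Codon 2 GAU (Asp): third position 2-fold.
Codon 3 AAA (Lys): third position 2-fold.
Codon 4 GGA (Gly): third position 4-fold.
Codon 5 AGG (Arg): third position 2-fold.
Codon 6 UCA (Ser): third position 4-fold.
Codon 7 GCU (Ala): third position 4-fold.
Four-fold degenerate third positions: 4.

4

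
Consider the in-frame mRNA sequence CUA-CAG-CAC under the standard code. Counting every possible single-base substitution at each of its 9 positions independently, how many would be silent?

Codon 1 (CUA, Leu): 4 synonymous substitutions.
Codon 2 (CAG, Gln): 1 synonymous substitution.
Codon 3 (CAC, His): 1 synonymous substitution.
Total: 4 + 1 + 1 = 6.

6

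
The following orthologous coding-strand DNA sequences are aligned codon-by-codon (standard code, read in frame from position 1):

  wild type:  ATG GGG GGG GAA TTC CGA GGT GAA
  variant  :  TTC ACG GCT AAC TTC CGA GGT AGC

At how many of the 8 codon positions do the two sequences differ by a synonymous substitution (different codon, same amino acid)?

Codon 1: ATG Met / TTC Phe — nonsynonymous.
Codon 2: GGG Gly / ACG Thr — nonsynonymous.
Codon 3: GGG Gly / GCT Ala — nonsynonymous.
Codon 4: GAA Glu / AAC Asn — nonsynonymous.
Codon 5: TTC Phe / TTC Phe — identical.
Codon 6: CGA Arg / CGA Arg — identical.
Codon 7: GGT Gly / GGT Gly — identical.
Codon 8: GAA Glu / AGC Ser — nonsynonymous.
Synonymous differences: 0.

0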